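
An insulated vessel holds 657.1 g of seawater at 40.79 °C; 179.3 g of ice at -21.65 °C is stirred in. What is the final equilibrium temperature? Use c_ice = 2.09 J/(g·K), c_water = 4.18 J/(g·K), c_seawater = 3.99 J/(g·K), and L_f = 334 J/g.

T_f ≈ 11.6 °C

Heat gained plus heat lost sum to zero:
warm ice to 0 °C: 179.3×2.09×(0 − (-21.65)) = 8113.1
  fusion: m_ice L_f = 179.3×334 = 59886
  warm the meltwater: 749.47 T
  seawater: 2621.8(T − 40.79)
3371.3 T = 106944 − 67999 = 38945
T ≈ 11.55 °C. Since T > 0 °C, the all-ice-melts assumption holds.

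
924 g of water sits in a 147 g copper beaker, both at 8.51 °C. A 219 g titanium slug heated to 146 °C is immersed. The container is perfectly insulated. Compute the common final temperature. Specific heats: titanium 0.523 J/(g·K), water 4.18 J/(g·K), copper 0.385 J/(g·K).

T_f ≈ 12.4 °C

Taking heat into each body as positive, Σ m c ΔT = 0:
219·0.523·(T − 146) + 924·4.18·(T − 8.51) + 147·0.385·(T − 8.51) = 0
114.54(T − 146) + 3862.3(T − 8.51) + 56.59(T − 8.51) = 0
4033.5 T = 50072
T = 50072 / 4033.5 = 12.4 °C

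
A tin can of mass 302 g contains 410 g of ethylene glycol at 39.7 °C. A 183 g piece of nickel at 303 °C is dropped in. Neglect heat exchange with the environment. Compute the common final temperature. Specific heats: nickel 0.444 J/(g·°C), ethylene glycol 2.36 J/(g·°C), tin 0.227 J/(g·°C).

With ΣQ=0 the equilibrium temperature is the m·c-weighted mean:
T_f = (81.25×303 + 967.6×39.7 + 68.55×39.7) / (81.25 + 967.6 + 68.55)
    = 65755 / 1117.4 ≈ 58.85 °C

T_f ≈ 58.8 °C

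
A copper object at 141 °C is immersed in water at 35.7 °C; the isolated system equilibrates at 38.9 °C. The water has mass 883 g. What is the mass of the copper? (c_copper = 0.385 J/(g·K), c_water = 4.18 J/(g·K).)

Heat lost by the copper = heat gained by the water:
m×0.385×(141 − 38.9) = 883×4.18×(38.9 − 35.7)
39.31 m = 11811  ⇒  m ≈ 300.5 g

m ≈ 300 g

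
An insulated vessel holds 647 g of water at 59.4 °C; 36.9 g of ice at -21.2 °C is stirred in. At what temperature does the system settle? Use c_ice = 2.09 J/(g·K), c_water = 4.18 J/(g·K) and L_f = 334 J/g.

T_f ≈ 51.3 °C

Energy balance with sensible and latent terms:
warm ice to 0 °C: 36.9×2.09×(0 − (-21.2)) = 1635; latent heat to melt: 36.9×334 = 12325; warm the meltwater: 154.24 T; water cools: 647×4.18×(T − 59.4) = 2704.5(T − 59.4)
2858.7 T = 160645 − 13960 = 146685
T ≈ 51.31 °C. Since T > 0 °C, the all-ice-melts assumption holds.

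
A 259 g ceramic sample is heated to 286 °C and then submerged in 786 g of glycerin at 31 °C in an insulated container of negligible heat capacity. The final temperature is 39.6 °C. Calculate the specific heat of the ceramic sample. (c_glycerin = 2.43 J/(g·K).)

c ≈ 0.257 J/(g·K)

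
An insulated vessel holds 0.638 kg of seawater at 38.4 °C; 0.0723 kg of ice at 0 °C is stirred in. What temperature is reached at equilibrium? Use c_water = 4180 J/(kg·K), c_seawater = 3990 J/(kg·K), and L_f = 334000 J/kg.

T_f ≈ 25.8 °C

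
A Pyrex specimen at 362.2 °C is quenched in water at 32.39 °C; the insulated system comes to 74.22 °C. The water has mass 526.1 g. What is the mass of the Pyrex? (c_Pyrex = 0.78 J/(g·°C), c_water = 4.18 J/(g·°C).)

Net heat exchanged in the isolated system is zero:
m·0.78·(74.22 − 362.2) + 526.1·4.18·(74.22 − 32.39) = 0
-224.62 m = -91988
m = -91988/-224.62 ≈ 409.5 g

m ≈ 410 g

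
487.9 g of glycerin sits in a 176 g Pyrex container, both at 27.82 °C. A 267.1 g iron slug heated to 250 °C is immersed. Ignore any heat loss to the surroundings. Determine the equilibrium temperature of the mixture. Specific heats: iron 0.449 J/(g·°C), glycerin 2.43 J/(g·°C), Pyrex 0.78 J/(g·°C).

Taking heat into each body as positive, Σ m c ΔT = 0:
267.1×0.449×(T − 250) + 487.9×2.43×(T − 27.82) + 176×0.78×(T − 27.82) = 0
119.93(T − 250) + 1185.6(T − 27.82) + 137.28(T − 27.82) = 0
(119.93 + 1185.6 + 137.28) T = 119.93×250 + 1185.6×27.82 + 137.28×27.82
T = 66784 / 1442.8 = 46.3 °C

T_f ≈ 46.3 °C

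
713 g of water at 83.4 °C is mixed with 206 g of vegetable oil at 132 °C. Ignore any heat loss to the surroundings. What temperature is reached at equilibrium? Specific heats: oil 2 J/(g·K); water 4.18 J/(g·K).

T_f ≈ 89.3 °C

|Q_oil| = |Q_water|:
206×2×(132 − T) = 713×4.18×(T − 83.4)
412(132 − T) = 2980.3(T − 83.4)
3392.3 T = 302944  ⇒  T ≈ 89.30 °C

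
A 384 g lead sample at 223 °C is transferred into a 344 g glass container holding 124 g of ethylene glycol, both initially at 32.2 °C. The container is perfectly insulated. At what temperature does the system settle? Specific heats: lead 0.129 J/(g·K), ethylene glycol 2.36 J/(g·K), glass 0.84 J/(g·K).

T_f ≈ 47.2 °C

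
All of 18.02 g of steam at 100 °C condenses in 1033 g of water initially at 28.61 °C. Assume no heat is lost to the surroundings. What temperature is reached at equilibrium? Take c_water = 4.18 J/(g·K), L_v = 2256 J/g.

T_f ≈ 39.1 °C

Let T be the final temperature. ΣQ_i = 0:
latent heat released on condensation: 18.02×2256 = 40653
  condensed water 100 °C→T: 75.32(T − 100)
  original water: 4317.9(T − 28.61)
4393.3 T = 40653 + 7532.4 + 123536 = 171722
T ≈ 39.09 °C (< 100 °C, so full condensation is consistent).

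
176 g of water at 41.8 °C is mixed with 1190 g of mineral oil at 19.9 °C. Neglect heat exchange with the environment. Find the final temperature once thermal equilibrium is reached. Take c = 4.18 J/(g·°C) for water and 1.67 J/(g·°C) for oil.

Energy conservation, ΣQ = 0:
176*4.18*(T − 41.8) + 1190*1.67*(T − 19.9) = 0
(735.68 + 1987.3) T = 735.68*41.8 + 1987.3*19.9
T = 70299 / 2723 = 25.8 °C

T_f ≈ 25.8 °C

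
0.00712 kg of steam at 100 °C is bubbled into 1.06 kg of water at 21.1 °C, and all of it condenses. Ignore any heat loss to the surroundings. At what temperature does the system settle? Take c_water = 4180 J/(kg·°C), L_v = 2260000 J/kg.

Heat gained plus heat lost sum to zero:
latent heat released on condensation: 0.00712×2260000 = 16091
  condensate cools 100→T: 0.00712×4180×(T − 100) = 29.76(T − 100)
  original water: 4430.8(T − 21.1)
4460.6 T = 16091 + 2976.2 + 93490 = 112557
T ≈ 25.23 °C (< 100 °C, so full condensation is consistent).

T_f ≈ 25.2 °C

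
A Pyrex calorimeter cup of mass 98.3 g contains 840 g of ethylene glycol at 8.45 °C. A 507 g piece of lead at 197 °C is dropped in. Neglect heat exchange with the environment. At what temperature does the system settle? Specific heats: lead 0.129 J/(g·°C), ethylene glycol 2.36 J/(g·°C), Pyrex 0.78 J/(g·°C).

T_f ≈ 14.3 °C

Conservation of energy gives ΣQ = 0:
507×0.129×(T − 197) + 840×2.36×(T − 8.45) + 98.3×0.78×(T − 8.45) = 0
65.4(T − 197) + 1982.4(T − 8.45) + 76.67(T − 8.45) = 0
2124.5 T = 30284
T = 30284/2124.5 ≈ 14.25 °C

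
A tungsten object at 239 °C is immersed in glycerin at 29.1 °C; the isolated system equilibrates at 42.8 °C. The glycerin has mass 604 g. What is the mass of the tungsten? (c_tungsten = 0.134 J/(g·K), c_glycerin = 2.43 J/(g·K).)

|Q_tungsten| = |Q_glycerin|:
m·0.134·(239 − 42.8) = 604·2.43·(42.8 − 29.1)
26.29 m = 20108  ⇒  m ≈ 764.8 g

m ≈ 765 g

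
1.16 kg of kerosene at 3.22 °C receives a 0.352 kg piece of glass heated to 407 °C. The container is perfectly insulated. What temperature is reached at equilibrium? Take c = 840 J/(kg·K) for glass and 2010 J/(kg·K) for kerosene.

T_f = Σ m_i c_i T_i / Σ m_i c_i:
T_f = (295.68·407 + 2331.6·3.22) / (295.68 + 2331.6)
    = 127850 / 2627.3 ≈ 48.66 °C

T_f ≈ 48.7 °C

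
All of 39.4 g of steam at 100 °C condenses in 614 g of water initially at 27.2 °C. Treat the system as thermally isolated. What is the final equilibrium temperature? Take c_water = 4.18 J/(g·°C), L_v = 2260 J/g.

Energy conservation, ΣQ = 0:
steam→water at 100 °C releases m L_v = 39.4·2260 = 89044; condensate cools 100→T: 39.4·4.18·(T − 100) = 164.69(T − 100); water warms: 614·4.18·(T − 27.2) = 2566.5(T − 27.2)
2731.2 T = 89044 + 16469 + 69809 = 175323
T ≈ 64.19 °C — below 100 °C, confirming all the steam condensed.

T_f ≈ 64.2 °C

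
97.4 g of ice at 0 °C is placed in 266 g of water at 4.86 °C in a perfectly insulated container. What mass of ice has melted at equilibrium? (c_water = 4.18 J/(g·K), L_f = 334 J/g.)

m_melted ≈ 16.2 g

Heat available from the water dropping to 0 °C: 266×4.18×4.86 = 5403.7 J.
Fully melting the ice requires m_ice L_f = 97.4×334 = 32532 J.
Since 5403.7 < 32532 J, not all the ice melts; equilibrium is at 0 °C.
m_melt = 5403.7 / L_f = 16.18 g.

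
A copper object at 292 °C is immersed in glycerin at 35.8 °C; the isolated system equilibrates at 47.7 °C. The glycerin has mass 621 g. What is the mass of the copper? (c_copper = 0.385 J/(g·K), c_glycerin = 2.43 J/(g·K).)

m ≈ 191 g

|Q_copper| = |Q_glycerin|:
m×0.385×(292 − 47.7) = 621×2.43×(47.7 − 35.8)
94.06 m = 17957  ⇒  m ≈ 190.9 g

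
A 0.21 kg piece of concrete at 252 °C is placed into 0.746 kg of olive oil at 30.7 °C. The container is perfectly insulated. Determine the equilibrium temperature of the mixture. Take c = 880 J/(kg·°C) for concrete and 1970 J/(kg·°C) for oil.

T_f ≈ 55.4 °C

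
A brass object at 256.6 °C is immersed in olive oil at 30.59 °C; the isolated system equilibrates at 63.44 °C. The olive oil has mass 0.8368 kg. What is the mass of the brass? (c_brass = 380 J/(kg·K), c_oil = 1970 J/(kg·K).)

m ≈ 0.738 kg

Setting the total heat transfer to zero:
m·380·(63.44 − 256.6) + 0.8368·1970·(63.44 − 30.59) = 0
-73401 m = -54153
m = -54153/-73401 ≈ 0.7378 kg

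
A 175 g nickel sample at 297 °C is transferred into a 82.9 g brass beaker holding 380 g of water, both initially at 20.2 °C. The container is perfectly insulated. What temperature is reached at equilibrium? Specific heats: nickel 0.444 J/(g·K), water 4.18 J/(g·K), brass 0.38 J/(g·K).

T_f ≈ 32.9 °C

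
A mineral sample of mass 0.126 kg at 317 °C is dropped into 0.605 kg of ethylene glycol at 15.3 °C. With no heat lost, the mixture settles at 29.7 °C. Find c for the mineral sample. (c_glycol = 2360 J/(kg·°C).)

c ≈ 568 J/(kg·°C)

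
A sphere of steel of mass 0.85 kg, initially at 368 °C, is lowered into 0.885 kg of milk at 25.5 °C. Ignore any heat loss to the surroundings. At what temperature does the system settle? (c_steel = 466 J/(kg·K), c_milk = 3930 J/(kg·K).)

T_f ≈ 60.5 °C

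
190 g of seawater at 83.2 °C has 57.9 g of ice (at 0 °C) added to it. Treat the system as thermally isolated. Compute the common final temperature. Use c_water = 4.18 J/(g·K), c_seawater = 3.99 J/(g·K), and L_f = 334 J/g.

Heat gained plus heat lost sum to zero:
fusion: m_ice L_f = 57.9×334 = 19339; meltwater 0→T: 57.9×4.18×T = 242.02 T; seawater: 758.1(T − 83.2)
1000.1 T = 63074 − 19339 = 43735
T ≈ 43.73 °C (positive, so assuming full melt was valid).

T_f ≈ 43.7 °C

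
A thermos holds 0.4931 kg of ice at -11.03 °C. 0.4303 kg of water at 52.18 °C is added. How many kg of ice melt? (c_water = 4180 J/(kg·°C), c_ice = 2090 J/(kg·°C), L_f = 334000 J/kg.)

Cooling the water to 0 °C releases 0.4303×4180×52.18 = 93854 J.
Of that, 0.4931×2090×11.03 = 11367 J goes to bring the ice to 0 °C, leaving 82486 J.
To melt every bit of ice: 0.4931×334000 = 164695 J.
82486 J < 164695 J, so only part of the ice melts and the system sits at 0 °C.
m_melt = 82486 / L_f = 0.247 kg.

m_melted ≈ 0.247 kg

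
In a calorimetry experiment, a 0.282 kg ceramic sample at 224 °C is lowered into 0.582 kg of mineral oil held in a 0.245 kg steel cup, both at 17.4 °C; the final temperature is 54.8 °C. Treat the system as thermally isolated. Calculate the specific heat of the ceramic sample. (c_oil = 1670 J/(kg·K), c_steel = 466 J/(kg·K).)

Energy conservation, ΣQ = 0:
0.282×c×(54.8 − 224) + 0.582×1670×(54.8 − 17.4) + 0.245×466×(54.8 − 17.4) = 0
-47.71 c = -40621
c = -40621/-47.71 ≈ 851.3 J/(kg·K)

c ≈ 851 J/(kg·K)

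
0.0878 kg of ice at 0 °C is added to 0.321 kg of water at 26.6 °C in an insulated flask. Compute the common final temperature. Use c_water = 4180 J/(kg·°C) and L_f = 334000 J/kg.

T_f ≈ 3.7 °C

Net heat exchanged in the isolated system is zero:
melt ice: 0.0878·334000 = 29325
  meltwater 0→T: 0.0878·4180·T = 367 T
  water cools: 0.321·4180·(T − 26.6) = 1341.8(T − 26.6)
1708.8 T = 35691 − 29325 = 6366.1
T ≈ 3.73 °C — above 0 °C, consistent with complete melting.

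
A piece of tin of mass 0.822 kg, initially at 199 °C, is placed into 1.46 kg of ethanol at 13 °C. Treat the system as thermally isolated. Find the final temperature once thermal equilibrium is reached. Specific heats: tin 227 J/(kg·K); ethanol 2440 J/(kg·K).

Taking heat into each body as positive, Σ m c ΔT = 0:
0.822·227·(T − 199) + 1.46·2440·(T − 13) = 0
186.59(T − 199) + 3562.4(T − 13) = 0
(186.59 + 3562.4) T = 186.59·199 + 3562.4·13
T = 83443 / 3749 = 22.3 °C

T_f ≈ 22.3 °C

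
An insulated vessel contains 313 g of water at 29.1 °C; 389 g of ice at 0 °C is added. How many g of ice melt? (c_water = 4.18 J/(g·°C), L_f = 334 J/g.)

m_melted ≈ 114 g

Water can give up m c ΔT = 313×4.18×29.1 = 38073 J before reaching 0 °C.
To melt every bit of ice: 389×334 = 129926 J.
38073 J < 129926 J, so only part of the ice melts and the system sits at 0 °C.
m_melt = 38073 / L_f = 114 g.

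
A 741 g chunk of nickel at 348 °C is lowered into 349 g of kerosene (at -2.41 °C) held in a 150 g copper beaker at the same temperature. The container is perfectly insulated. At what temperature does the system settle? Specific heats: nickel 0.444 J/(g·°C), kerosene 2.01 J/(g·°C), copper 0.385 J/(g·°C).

Conservation of energy gives ΣQ = 0:
741*0.444*(T − 348) + 349*2.01*(T − (-2.41)) + 150*0.385*(T − (-2.41)) = 0
329(T − 348) + 701.49(T − (-2.41)) + 57.75(T − (-2.41)) = 0
1088.2 T = 112664
T = 112664 / 1088.2 = 104 °C

T_f ≈ 103.5 °C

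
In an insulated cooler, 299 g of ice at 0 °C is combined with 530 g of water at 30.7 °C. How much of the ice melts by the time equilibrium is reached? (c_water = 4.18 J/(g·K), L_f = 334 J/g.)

Water can give up m c ΔT = 530·4.18·30.7 = 68013 J before reaching 0 °C.
Fully melting the ice requires m_ice L_f = 299·334 = 99866 J.
That's not enough to melt it all — equilibrium is at 0 °C with ice remaining.
m_melted·334 = 68013  ⇒  m_melted ≈ 203.6 g.

m_melted ≈ 204 g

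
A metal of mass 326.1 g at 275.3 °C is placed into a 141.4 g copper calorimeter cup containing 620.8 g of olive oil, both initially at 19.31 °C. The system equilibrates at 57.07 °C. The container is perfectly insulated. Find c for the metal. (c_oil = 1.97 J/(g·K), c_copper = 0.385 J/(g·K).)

c ≈ 0.678 J/(g·K)

Setting the total heat transfer to zero:
326.1·c·(57.07 − 275.3) + 620.8·1.97·(57.07 − 19.31) + 141.4·0.385·(57.07 − 19.31) = 0
-71165 c = -48235
c = -48235/-71165 ≈ 0.6778 J/(g·K)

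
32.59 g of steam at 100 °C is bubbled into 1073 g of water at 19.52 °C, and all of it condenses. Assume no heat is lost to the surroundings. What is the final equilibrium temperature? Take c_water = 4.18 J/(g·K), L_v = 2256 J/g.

Net heat exchanged in the isolated system is zero:
latent heat released on condensation: 32.59·2256 = 73523
  condensed water 100 °C→T: 136.23(T − 100)
  water warms: 1073·4.18·(T − 19.52) = 4485.1(T − 19.52)
4621.4 T = 73523 + 13623 + 87550 = 174696
T ≈ 37.80 °C — below 100 °C, confirming all the steam condensed.

T_f ≈ 37.8 °C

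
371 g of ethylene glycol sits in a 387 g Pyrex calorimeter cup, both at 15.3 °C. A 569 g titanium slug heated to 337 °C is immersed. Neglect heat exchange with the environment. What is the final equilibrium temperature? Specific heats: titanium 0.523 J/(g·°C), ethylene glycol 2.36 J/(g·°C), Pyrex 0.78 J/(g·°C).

T_f ≈ 80.2 °C

Conservation of energy gives ΣQ = 0:
569×0.523×(T − 337) + 371×2.36×(T − 15.3) + 387×0.78×(T − 15.3) = 0
(297.59 + 875.56 + 301.86) T = 297.59×337 + 875.56×15.3 + 301.86×15.3
T = 118301/1475 ≈ 80.20 °C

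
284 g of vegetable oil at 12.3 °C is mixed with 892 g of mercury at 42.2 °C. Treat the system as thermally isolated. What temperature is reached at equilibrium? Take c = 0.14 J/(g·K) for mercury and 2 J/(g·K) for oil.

Taking heat into each body as positive, Σ m c ΔT = 0:
892*0.14*(T − 42.2) + 284*2*(T − 12.3) = 0
124.88(T − 42.2) + 568(T − 12.3) = 0
692.88 T = 12256
T = 12256 / 692.88 = 17.7 °C

T_f ≈ 17.7 °C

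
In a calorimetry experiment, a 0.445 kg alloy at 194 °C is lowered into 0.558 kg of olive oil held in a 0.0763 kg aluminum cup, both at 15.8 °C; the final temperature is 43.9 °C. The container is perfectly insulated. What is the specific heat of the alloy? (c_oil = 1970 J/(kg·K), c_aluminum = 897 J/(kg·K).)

c ≈ 491 J/(kg·K)

Let T be the final temperature. ΣQ_i = 0:
0.445×c×(43.9 − 194) + 0.558×1970×(43.9 − 15.8) + 0.0763×897×(43.9 − 15.8) = 0
-66.79 c = -32812
c = -32812/-66.79 ≈ 491.2 J/(kg·K)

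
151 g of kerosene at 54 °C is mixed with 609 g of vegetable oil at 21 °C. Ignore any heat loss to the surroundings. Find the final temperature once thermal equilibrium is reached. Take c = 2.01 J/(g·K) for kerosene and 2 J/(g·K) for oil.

T_f ≈ 27.6 °C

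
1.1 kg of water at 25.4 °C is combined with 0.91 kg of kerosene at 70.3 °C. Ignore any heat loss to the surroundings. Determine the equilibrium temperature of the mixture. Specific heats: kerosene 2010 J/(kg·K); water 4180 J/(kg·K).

Heat gained plus heat lost sum to zero:
0.91·2010·(T − 70.3) + 1.1·4180·(T − 25.4) = 0
(1829.1 + 4598) T = 1829.1·70.3 + 4598·25.4
T = 245375/6427.1 ≈ 38.18 °C

T_f ≈ 38.2 °C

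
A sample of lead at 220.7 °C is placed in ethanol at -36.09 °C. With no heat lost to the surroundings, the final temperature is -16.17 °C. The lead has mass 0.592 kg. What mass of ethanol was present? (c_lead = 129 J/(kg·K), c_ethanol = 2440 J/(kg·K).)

m ≈ 0.372 kg

Heat lost by the lead = heat gained by the ethanol:
0.592×129×(220.7 − -16.17) = m×2440×(-16.17 − (-36.09))
48605 m = 18089  ⇒  m ≈ 0.3722 kg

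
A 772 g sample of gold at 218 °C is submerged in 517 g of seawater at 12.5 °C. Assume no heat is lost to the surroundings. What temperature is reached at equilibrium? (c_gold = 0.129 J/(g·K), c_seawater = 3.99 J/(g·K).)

T_f ≈ 22.0 °C

Taking heat into each body as positive, Σ m c ΔT = 0:
772*0.129*(T − 218) + 517*3.99*(T − 12.5) = 0
2162.4 T = 47496
T = 47496/2162.4 ≈ 21.96 °C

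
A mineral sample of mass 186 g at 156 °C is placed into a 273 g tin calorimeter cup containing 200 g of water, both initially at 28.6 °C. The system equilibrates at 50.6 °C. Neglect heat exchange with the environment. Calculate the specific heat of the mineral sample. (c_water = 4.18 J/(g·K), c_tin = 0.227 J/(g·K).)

Setting the total heat transfer to zero:
186×c×(50.6 − 156) + 200×4.18×(50.6 − 28.6) + 273×0.227×(50.6 − 28.6) = 0
-19604 c = -19755
c = -19755/-19604 ≈ 1.008 J/(g·K)

c ≈ 1.01 J/(g·K)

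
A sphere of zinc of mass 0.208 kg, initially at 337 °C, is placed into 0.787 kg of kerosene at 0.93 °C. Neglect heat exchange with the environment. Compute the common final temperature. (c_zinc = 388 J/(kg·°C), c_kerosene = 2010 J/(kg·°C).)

T_f ≈ 17.2 °C

Heat lost by the zinc equals heat gained by the kerosene:
0.208*388*(337 − T) = 0.787*2010*(T − 0.93)
80.7(337 − T) = 1581.9(T − 0.93)
1662.6 T = 28668  ⇒  T ≈ 17.24 °C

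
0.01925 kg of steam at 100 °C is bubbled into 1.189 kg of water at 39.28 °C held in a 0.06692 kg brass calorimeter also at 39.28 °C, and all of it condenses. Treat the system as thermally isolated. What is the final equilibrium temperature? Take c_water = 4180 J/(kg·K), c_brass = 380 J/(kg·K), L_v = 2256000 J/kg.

Net heat exchanged in the isolated system is zero:
latent heat released on condensation: 0.01925·2256000 = 43428
  condensed water 100 °C→T: 80.47(T − 100)
  original water: 4970(T − 39.28)
  cup: 25.43(T − 39.28)
5075.9 T = 43428 + 8046.5 + 196221 = 247696
T ≈ 48.80 °C — below 100 °C, confirming all the steam condensed.

T_f ≈ 48.8 °C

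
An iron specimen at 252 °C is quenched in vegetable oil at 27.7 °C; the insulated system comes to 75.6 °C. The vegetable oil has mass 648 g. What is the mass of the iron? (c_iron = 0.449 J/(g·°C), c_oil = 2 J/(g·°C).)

Heat lost by the iron = heat gained by the oil:
m·0.449·(252 − 75.6) = 648·2·(75.6 − 27.7)
79.2 m = 62078  ⇒  m ≈ 783.8 g

m ≈ 784 g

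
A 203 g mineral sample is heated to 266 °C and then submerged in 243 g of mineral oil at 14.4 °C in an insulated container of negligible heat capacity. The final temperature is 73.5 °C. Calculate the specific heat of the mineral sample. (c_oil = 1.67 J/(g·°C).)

c ≈ 0.614 J/(g·°C)

Heat gained plus heat lost sum to zero:
203×c×(73.5 − 266) + 243×1.67×(73.5 − 14.4) = 0
-39078 c = -23983
c = -23983/-39078 ≈ 0.6137 J/(g·°C)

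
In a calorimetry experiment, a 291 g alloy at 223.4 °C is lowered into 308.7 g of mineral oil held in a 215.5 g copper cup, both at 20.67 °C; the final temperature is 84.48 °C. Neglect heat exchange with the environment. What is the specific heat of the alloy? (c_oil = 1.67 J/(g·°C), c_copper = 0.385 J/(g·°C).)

Energy conservation, ΣQ = 0:
291·c·(84.48 − 223.4) + 308.7·1.67·(84.48 − 20.67) + 215.5·0.385·(84.48 − 20.67) = 0
-40426 c = -38190
c = -38190/-40426 ≈ 0.9447 J/(g·°C)

c ≈ 0.945 J/(g·°C)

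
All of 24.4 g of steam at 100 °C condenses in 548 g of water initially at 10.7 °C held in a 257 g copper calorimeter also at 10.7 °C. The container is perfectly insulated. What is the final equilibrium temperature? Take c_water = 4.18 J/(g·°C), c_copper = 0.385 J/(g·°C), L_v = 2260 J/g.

Net heat exchanged in the isolated system is zero:
latent heat released on condensation: 24.4×2260 = 55144
  condensed water 100 °C→T: 101.99(T − 100)
  original water: 2290.6(T − 10.7)
  copper cup: 257×0.385×(T − 10.7) = 98.95(T − 10.7)
2491.6 T = 55144 + 10199 + 25569 = 90912
T ≈ 36.49 °C, under the boiling point, so the assumption holds.

T_f ≈ 36.5 °C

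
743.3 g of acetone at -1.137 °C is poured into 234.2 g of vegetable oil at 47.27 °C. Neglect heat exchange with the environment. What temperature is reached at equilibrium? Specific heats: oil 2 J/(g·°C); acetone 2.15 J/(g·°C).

T_f ≈ 9.8 °C

Conservation of energy gives ΣQ = 0:
234.2×2×(T − 47.27) + 743.3×2.15×(T − (-1.137)) = 0
468.4(T − 47.27) + 1598.1(T − (-1.137)) = 0
(468.4 + 1598.1) T = 468.4×47.27 + 1598.1×(-1.137)
T = 20324 / 2066.5 = 9.84 °C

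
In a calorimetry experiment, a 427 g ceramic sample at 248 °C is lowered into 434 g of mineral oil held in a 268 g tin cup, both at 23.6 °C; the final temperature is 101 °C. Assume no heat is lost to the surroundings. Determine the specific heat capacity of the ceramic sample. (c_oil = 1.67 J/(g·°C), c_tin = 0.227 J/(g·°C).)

c ≈ 0.969 J/(g·°C)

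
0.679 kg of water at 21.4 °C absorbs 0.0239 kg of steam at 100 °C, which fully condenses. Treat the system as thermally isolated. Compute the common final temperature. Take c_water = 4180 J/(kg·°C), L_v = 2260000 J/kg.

Energy balance with sensible and latent terms:
condense steam: −0.0239×2260000 = −54014; condensed water 100 °C→T: 99.9(T − 100); original water: 2838.2(T − 21.4)
2938.1 T = 54014 + 9990.2 + 60738 = 124742
T ≈ 42.46 °C, under the boiling point, so the assumption holds.

T_f ≈ 42.5 °C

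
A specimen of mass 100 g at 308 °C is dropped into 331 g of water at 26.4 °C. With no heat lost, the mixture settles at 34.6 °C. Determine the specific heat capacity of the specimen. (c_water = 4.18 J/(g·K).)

Heat gained plus heat lost sum to zero:
100×c×(34.6 − 308) + 331×4.18×(34.6 − 26.4) = 0
-27340 c = -11345
c = -11345/-27340 ≈ 0.415 J/(g·K)

c ≈ 0.415 J/(g·K)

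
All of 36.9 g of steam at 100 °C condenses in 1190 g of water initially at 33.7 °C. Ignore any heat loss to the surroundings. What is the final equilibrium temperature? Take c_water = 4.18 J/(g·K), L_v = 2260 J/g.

T_f ≈ 52.0 °C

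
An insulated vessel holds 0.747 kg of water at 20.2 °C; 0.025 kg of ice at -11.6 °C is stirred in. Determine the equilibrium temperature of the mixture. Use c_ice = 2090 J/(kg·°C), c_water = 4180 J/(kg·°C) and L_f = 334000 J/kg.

T_f ≈ 16.8 °C

Setting the total heat transfer to zero:
ice -11.6→0 °C: 0.025×2090×11.6 = 606.1
  fusion: m_ice L_f = 0.025×334000 = 8350
  warm the meltwater: 104.5 T
  water: 3122.5(T − 20.2)
3227 T = 63074 − 8956.1 = 54118
T ≈ 16.77 °C. Since T > 0 °C, the all-ice-melts assumption holds.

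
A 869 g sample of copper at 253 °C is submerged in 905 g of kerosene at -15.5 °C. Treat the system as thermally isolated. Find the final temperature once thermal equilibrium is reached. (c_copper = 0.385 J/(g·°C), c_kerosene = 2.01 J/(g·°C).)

T_f ≈ 26.2 °C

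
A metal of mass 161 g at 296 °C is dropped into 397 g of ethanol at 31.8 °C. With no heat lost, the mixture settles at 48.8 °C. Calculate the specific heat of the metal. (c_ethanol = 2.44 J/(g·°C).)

c ≈ 0.414 J/(g·°C)

Conservation of energy gives ΣQ = 0:
161×c×(48.8 − 296) + 397×2.44×(48.8 − 31.8) = 0
-39799 c = -16468
c = -16468/-39799 ≈ 0.4138 J/(g·°C)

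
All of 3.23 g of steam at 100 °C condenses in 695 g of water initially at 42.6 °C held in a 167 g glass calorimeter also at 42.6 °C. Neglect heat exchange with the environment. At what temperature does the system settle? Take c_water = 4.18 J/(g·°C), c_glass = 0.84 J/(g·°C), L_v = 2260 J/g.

Setting the total heat transfer to zero:
condense steam: −3.23·2260 = −7299.8
  condensed water 100 °C→T: 13.5(T − 100)
  original water: 2905.1(T − 42.6)
  glass cup: 167·0.84·(T − 42.6) = 140.28(T − 42.6)
3058.9 T = 7299.8 + 1350.1 + 129733 = 138383
T ≈ 45.24 °C (< 100 °C, so full condensation is consistent).

T_f ≈ 45.2 °C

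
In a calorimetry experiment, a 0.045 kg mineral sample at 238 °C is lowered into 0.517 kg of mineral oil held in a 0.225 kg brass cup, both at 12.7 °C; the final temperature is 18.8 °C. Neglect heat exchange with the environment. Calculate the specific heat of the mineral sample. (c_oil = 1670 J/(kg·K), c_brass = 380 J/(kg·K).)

Conservation of energy gives ΣQ = 0:
0.045·c·(18.8 − 238) + 0.517·1670·(18.8 − 12.7) + 0.225·380·(18.8 − 12.7) = 0
-9.864 c = -5788.2
c = -5788.2/-9.864 ≈ 586.8 J/(kg·K)

c ≈ 587 J/(kg·K)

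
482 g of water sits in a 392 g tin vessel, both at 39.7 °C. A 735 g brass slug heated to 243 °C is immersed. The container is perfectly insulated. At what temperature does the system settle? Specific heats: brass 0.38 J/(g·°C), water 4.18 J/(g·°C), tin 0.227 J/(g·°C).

T_f ≈ 63.5 °C

T_f is the heat-capacity-weighted average of the initial temperatures:
T_f = (279.3*243 + 2014.8*39.7 + 88.98*39.7) / (279.3 + 2014.8 + 88.98)
    = 151389 / 2383 ≈ 63.53 °C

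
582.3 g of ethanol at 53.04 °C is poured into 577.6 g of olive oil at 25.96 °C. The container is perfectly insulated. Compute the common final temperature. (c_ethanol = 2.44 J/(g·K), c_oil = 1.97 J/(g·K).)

Heat lost by the ethanol equals heat gained by the oil:
582.3×2.44×(53.04 − T) = 577.6×1.97×(T − 25.96)
1420.8(53.04 − T) = 1137.9(T − 25.96)
2558.7 T = 104899  ⇒  T ≈ 41.00 °C

T_f ≈ 41.0 °C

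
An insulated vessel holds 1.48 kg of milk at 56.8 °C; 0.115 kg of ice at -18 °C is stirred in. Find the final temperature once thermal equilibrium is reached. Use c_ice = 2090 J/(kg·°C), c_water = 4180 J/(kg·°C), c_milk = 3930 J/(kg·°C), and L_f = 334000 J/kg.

T_f ≈ 45.7 °C

Energy balance with sensible and latent terms:
ice -18→0 °C: 0.115×2090×18 = 4326.3
  melt ice: 0.115×334000 = 38410
  meltwater 0→T: 0.115×4180×T = 480.7 T
  milk: 5816.4(T − 56.8)
6297.1 T = 330372 − 42736 = 287635
T ≈ 45.68 °C. Since T > 0 °C, the all-ice-melts assumption holds.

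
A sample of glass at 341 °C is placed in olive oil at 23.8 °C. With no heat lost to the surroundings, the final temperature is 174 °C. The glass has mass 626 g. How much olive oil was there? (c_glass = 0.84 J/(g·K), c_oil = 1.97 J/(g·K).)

m ≈ 297 g

|Q_glass| = |Q_oil|:
626·0.84·(341 − 174) = m·1.97·(174 − 23.8)
295.89 m = 87815  ⇒  m ≈ 296.8 g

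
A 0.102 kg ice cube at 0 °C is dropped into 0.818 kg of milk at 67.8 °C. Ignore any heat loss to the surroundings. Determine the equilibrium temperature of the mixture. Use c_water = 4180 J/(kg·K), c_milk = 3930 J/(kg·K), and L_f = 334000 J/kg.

T_f ≈ 50.5 °C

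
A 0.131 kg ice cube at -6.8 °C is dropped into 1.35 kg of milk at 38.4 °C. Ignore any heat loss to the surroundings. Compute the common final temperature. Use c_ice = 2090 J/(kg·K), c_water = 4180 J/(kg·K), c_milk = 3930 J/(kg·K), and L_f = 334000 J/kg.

Conservation of energy gives ΣQ = 0:
ice -6.8→0 °C: 0.131×2090×6.8 = 1861.8
  latent heat to melt: 0.131×334000 = 43754
  meltwater 0→T: 0.131×4180×T = 547.58 T
  milk cools: 1.35×3930×(T − 38.4) = 5305.5(T − 38.4)
5853.1 T = 203731 − 45616 = 158115
T ≈ 27.01 °C — above 0 °C, consistent with complete melting.

T_f ≈ 27.0 °C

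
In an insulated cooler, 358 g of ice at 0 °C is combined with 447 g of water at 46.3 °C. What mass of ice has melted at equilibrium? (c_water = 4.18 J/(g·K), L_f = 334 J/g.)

Water can give up m c ΔT = 447×4.18×46.3 = 86510 J before reaching 0 °C.
Melting all 358 g of ice would need 358×334 = 119572 J.
86510 J < 119572 J, so only part of the ice melts and the system sits at 0 °C.
Mass melted = 86510/334 ≈ 259 g.

m_melted ≈ 259 g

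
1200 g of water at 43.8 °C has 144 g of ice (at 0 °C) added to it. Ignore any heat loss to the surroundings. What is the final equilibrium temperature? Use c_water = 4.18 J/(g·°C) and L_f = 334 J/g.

Heat gained plus heat lost sum to zero:
melt ice: 144·334 = 48096; warm the meltwater: 601.92 T; water cools: 1200·4.18·(T − 43.8) = 5016(T − 43.8)
5617.9 T = 219701 − 48096 = 171605
T ≈ 30.55 °C (positive, so assuming full melt was valid).

T_f ≈ 30.5 °C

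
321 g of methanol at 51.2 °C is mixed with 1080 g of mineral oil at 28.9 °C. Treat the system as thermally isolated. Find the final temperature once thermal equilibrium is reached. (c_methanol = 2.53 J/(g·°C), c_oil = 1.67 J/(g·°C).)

T_f ≈ 35.8 °C

With ΣQ=0 the equilibrium temperature is the m·c-weighted mean:
T_f = (812.13·51.2 + 1803.6·28.9) / (812.13 + 1803.6)
    = 93705 / 2615.7 ≈ 35.82 °C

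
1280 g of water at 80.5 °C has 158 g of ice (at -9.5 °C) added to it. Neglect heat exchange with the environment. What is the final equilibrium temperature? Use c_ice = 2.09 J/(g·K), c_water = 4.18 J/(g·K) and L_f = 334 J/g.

T_f ≈ 62.4 °C

Sum of m c ΔT and latent-heat terms is zero:
warm ice to 0 °C: 158·2.09·(0 − (-9.5)) = 3137.1; latent heat to melt: 158·334 = 52772; meltwater 0→T: 158·4.18·T = 660.44 T; water cools: 1280·4.18·(T − 80.5) = 5350.4(T − 80.5)
6010.8 T = 430707 − 55909 = 374798
T ≈ 62.35 °C (positive, so assuming full melt was valid).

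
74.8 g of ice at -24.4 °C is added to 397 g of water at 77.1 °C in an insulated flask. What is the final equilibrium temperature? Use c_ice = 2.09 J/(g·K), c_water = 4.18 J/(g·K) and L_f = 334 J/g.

T_f ≈ 50.3 °C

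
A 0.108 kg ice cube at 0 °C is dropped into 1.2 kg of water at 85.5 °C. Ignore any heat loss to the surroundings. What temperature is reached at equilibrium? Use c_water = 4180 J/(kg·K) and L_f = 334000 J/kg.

T_f ≈ 71.8 °C

Energy conservation, ΣQ = 0:
melt ice: 0.108·334000 = 36072; warm the meltwater: 451.44 T; water cools: 1.2·4180·(T − 85.5) = 5016(T − 85.5)
5467.4 T = 428868 − 36072 = 392796
T ≈ 71.84 °C. Since T > 0 °C, the all-ice-melts assumption holds.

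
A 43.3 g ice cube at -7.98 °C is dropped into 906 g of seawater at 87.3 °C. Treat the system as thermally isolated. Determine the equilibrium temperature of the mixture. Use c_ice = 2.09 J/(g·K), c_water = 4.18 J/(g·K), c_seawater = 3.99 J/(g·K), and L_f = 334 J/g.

T_f ≈ 79.1 °C

Sum of m c ΔT and latent-heat terms is zero:
ice -7.98→0 °C: 43.3×2.09×7.98 = 722.17
  fusion: m_ice L_f = 43.3×334 = 14462
  warm the meltwater: 180.99 T
  seawater: 3614.9(T − 87.3)
3795.9 T = 315584 − 15184 = 300400
T ≈ 79.14 °C (positive, so assuming full melt was valid).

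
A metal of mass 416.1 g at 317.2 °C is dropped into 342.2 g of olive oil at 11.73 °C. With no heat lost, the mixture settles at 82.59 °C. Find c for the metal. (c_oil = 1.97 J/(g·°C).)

c ≈ 0.489 J/(g·°C)

Setting the total heat transfer to zero:
416.1·c·(82.59 − 317.2) + 342.2·1.97·(82.59 − 11.73) = 0
-97621 c = -47769
c = -47769/-97621 ≈ 0.4893 J/(g·°C)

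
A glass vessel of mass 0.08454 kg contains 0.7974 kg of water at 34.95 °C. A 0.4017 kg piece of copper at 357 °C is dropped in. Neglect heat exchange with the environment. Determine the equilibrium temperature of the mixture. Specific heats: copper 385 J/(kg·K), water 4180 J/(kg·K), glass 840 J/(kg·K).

T_f ≈ 48.9 °C

With ΣQ=0 the equilibrium temperature is the m·c-weighted mean:
T_f = (154.65·357 + 3333.1·34.95 + 71.01·34.95) / (154.65 + 3333.1 + 71.01)
    = 174187 / 3558.8 ≈ 48.95 °C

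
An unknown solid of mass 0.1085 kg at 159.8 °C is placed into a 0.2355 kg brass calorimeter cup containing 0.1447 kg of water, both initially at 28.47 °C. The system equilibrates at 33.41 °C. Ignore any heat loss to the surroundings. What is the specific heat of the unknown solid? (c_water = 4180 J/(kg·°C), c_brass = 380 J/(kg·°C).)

c ≈ 250 J/(kg·°C)

Heat gained plus heat lost sum to zero:
0.1085×c×(33.41 − 159.8) + 0.1447×4180×(33.41 − 28.47) + 0.2355×380×(33.41 − 28.47) = 0
-13.71 c = -3430
c = -3430/-13.71 ≈ 250.1 J/(kg·°C)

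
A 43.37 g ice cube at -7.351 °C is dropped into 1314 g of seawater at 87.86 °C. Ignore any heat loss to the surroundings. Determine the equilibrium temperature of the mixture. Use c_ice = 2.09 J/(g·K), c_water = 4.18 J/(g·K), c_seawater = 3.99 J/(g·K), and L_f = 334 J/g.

T_f ≈ 82.1 °C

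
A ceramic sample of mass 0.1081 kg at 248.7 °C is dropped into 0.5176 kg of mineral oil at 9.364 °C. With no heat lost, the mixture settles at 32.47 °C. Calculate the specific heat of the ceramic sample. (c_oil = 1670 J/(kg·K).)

c ≈ 854 J/(kg·K)

m_s c (T_s − T_f) = m_oil c_oil (T_f − T_0):
0.1081×c×(248.7 − 32.47) = 0.5176×1670×(32.47 − 9.364)
23.37 c = 19973  ⇒  c ≈ 854.5 J/(kg·K)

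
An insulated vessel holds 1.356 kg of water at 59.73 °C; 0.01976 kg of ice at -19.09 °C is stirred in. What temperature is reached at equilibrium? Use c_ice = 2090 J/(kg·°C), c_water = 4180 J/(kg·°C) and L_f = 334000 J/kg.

T_f ≈ 57.6 °C

Conservation of energy gives ΣQ = 0:
warm ice to 0 °C: 0.01976·2090·(0 − (-19.09)) = 788.39; melt ice: 0.01976·334000 = 6599.8; warm the meltwater: 82.6 T; water: 5668.1(T − 59.73)
5750.7 T = 338554 − 7388.2 = 331166
T ≈ 57.59 °C. Since T > 0 °C, the all-ice-melts assumption holds.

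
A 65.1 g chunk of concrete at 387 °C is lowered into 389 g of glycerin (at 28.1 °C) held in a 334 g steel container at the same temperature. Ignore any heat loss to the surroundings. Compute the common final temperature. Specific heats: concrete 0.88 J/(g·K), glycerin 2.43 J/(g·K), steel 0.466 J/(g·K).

T_f ≈ 45.9 °C

Net heat exchanged in the isolated system is zero:
65.1×0.88×(T − 387) + 389×2.43×(T − 28.1) + 334×0.466×(T − 28.1) = 0
57.29(T − 387) + 945.27(T − 28.1) + 155.64(T − 28.1) = 0
1158.2 T = 53106
T = 53106/1158.2 ≈ 45.85 °C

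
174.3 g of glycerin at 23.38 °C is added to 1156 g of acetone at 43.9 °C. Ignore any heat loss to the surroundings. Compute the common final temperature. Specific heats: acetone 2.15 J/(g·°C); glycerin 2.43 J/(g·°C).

|Q_acetone| = |Q_glycerin|:
1156·2.15·(43.9 − T) = 174.3·2.43·(T − 23.38)
2485.4(43.9 − T) = 423.55(T − 23.38)
2908.9 T = 119012  ⇒  T ≈ 40.91 °C

T_f ≈ 40.9 °C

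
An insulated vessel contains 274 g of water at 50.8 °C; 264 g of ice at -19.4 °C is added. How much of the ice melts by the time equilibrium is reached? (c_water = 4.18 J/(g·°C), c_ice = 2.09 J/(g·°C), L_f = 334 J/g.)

m_melted ≈ 142 g

Water can give up m c ΔT = 274×4.18×50.8 = 58182 J before reaching 0 °C.
Of that, 264×2.09×19.4 = 10704 J goes to bring the ice to 0 °C, leaving 47478 J.
Fully melting the ice requires m_ice L_f = 264×334 = 88176 J.
That's not enough to melt it all — equilibrium is at 0 °C with ice remaining.
m_melt = 47478 / L_f = 142.2 g.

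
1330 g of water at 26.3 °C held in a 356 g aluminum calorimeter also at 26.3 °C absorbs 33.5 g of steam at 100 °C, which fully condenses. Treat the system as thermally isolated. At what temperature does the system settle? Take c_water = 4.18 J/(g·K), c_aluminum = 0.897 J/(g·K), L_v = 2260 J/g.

T_f ≈ 40.6 °C

Net heat exchanged in the isolated system is zero:
steam→water at 100 °C releases m L_v = 33.5·2260 = 75710
  condensed water 100 °C→T: 140.03(T − 100)
  original water: 5559.4(T − 26.3)
  cup: 319.33(T − 26.3)
6018.8 T = 75710 + 14003 + 154611 = 244324
T ≈ 40.59 °C — below 100 °C, confirming all the steam condensed.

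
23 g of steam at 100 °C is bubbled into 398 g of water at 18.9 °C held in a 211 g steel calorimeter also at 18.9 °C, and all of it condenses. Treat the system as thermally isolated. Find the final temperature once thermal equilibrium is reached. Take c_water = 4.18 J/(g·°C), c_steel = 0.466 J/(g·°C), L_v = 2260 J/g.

T_f ≈ 51.1 °C

Energy conservation, ΣQ = 0:
latent heat released on condensation: 23×2260 = 51980
  condensed water 100 °C→T: 96.14(T − 100)
  water warms: 398×4.18×(T − 18.9) = 1663.6(T − 18.9)
  steel cup: 211×0.466×(T − 18.9) = 98.33(T − 18.9)
1858.1 T = 51980 + 9614 + 33301 = 94895
T ≈ 51.07 °C, under the boiling point, so the assumption holds.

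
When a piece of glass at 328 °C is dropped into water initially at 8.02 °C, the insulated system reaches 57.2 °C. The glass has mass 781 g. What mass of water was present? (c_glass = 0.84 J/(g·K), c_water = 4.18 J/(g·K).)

m ≈ 864 g

|Q_glass| = |Q_water|:
781·0.84·(328 − 57.2) = m·4.18·(57.2 − 8.02)
205.57 m = 177656  ⇒  m ≈ 864.2 g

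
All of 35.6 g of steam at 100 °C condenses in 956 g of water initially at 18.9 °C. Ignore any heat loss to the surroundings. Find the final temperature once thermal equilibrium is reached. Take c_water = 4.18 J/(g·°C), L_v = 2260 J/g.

Let T be the final temperature. ΣQ_i = 0:
steam→water at 100 °C releases m L_v = 35.6·2260 = 80456; condensed water 100 °C→T: 148.81(T − 100); original water: 3996.1(T − 18.9)
4144.9 T = 80456 + 14881 + 75526 = 170863
T ≈ 41.22 °C — below 100 °C, confirming all the steam condensed.

T_f ≈ 41.2 °C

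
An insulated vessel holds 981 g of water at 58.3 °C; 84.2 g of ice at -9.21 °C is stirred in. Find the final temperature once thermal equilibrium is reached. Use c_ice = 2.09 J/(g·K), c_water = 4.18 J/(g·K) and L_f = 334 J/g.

Conservation of energy gives ΣQ = 0:
ice -9.21→0 °C: 84.2·2.09·9.21 = 1620.8
  fusion: m_ice L_f = 84.2·334 = 28123
  meltwater 0→T: 84.2·4.18·T = 351.96 T
  water cools: 981·4.18·(T − 58.3) = 4100.6(T − 58.3)
4452.5 T = 239064 − 29744 = 209320
T ≈ 47.01 °C. Since T > 0 °C, the all-ice-melts assumption holds.

T_f ≈ 47.0 °C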